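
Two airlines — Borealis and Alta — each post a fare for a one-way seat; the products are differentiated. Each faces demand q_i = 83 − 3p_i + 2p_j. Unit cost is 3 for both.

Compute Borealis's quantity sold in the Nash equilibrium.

Borealis's profit: π = (p_{Borealis} − 3)(83 − 3p_{Borealis} + 2p_{Alta}).
∂π/∂p_{Borealis} = 92 − 6p_{Borealis} + 2p_{Alta} = 0 ⇒ p_{Borealis} = 46/3 + (1/3)p_{Alta}.
The game is symmetric, so in equilibrium p_{Alta} = p_{Borealis}: the reaction function gives (2/3)p_{Borealis} = 46/3, hence p_{Borealis} = 23.
q_{Borealis} = 83 − 3·23 + 2·23 = 60.

60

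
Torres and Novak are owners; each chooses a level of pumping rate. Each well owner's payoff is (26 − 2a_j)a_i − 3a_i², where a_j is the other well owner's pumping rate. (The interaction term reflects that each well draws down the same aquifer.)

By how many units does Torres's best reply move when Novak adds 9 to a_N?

-3

Torres's payoff is (26 − 2a_N)a_T − 3a_T².
∂π/∂a_T = 26 − 2a_N − 6a_T = 0, so a_T = 13/3 − (1/3)a_N.
The reaction-function slope is −1/3, so a 9-unit rise in a_N moves a_T by −1/3 × 9 = −3. Torres's best response falls — the actions are strategic substitutes.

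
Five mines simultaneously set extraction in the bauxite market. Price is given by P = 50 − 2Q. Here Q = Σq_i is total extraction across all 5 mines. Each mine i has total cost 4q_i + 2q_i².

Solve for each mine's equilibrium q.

2.875

A representative mine's profit is π_i = q_i(50 − 2Q) − 4q_i − 2q_i², with Q = q_i + Σ_{j≠i} q_j.
First-order condition: 46 − 8q_i − 2Σ_{j≠i} q_j = 0.
With identical mines, set every q_j = q: then 46 − 8q − 8q = 0, i.e. q = 46/16 = 2.875.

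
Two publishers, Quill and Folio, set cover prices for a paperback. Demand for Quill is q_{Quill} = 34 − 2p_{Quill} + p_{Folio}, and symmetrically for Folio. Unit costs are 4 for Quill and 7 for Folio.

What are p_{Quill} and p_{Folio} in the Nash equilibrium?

14.4, 15.6

Quill's profit: π = (p_{Quill} − 4)(34 − 2p_{Quill} + p_{Folio}).
∂π/∂p_{Quill} = 42 − 4p_{Quill} + p_{Folio} = 0 ⇒ p_{Quill} = 10.5 + 0.25p_{Folio}.
Similarly p_{Folio} = 12 + 0.25p_{Quill}.
Substituting the second reaction function into the first: p_{Quill} = 10.5 + 0.25(12 + 0.25p_{Quill}), which gives 0.9375p_{Quill} = 13.5 ⇒ p_{Quill} = 14.4.
Then p_{Folio} = 12 + 0.25·14.4 = 15.6.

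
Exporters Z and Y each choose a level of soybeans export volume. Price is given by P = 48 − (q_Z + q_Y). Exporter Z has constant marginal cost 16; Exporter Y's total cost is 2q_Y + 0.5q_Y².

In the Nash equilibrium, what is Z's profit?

100

Exporter Z's profit: π = q_Z(48 − (q_Z + q_Y)) − 16q_Z.
∂π/∂q_Z = 32 − 2q_Z − q_Y = 0, so q_Z = 16 − 0.5q_Y.
For Y: ∂π/∂q_Y = 46 − 3q_Y − q_Z = 0 ⇒ q_Y = 46/3 − (1/3)q_Z.
Substituting the second reaction function into the first: q_Z = 16 − 0.5(46/3 − (1/3)q_Z), which gives (5/6)q_Z = 25/3 ⇒ q_Z = 10.
Then q_Y = 46/3 − (1/3)·10 = 12.
Price P = 48 − 22 = 26.
Z's profit: (26 − 16)·10 = 100.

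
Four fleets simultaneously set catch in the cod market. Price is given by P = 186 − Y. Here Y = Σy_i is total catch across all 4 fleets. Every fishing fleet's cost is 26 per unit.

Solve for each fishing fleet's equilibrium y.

32

A representative fishing fleet's profit is π_i = y_i(186 − Y) − 26y_i, with Y = y_i + Σ_{j≠i} y_j.
First-order condition: 160 − 2y_i − Σ_{j≠i} y_j = 0.
Imposing symmetry (y_j = y for all j) turns Σ_{j≠i} y_j into 3y, so 160 = 5y and y = 32.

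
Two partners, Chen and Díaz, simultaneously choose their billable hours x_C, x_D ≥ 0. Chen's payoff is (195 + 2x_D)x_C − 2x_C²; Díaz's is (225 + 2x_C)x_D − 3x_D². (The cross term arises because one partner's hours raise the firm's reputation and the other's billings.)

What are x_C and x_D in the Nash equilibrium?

81, 64.5

Expanding Chen's payoff: 195x_C + 2x_Dx_C − 2x_C².
∂π/∂x_C = 195 + 2x_D − 4x_C = 0, so x_C = 48.75 + 0.5x_D.
Likewise for Díaz: x_D = 37.5 + (1/3)x_C.
Plugging x_D into Chen's best response: x_C = 48.75 + 0.5(37.5 + (1/3)x_C) ⇒ (5/6)x_C = 67.5, so x_C = 81.
Then x_D = 37.5 + (1/3)·81 = 64.5.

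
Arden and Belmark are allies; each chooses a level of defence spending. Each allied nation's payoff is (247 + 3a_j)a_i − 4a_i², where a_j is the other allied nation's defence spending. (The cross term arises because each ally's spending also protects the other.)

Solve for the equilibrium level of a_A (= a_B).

Arden's payoff is (247 + 3a_B)a_A − 4a_A².
∂π/∂a_A = 247 + 3a_B − 8a_A = 0, so a_A = 30.875 + 0.375a_B.
Setting a_A = a_B in the reaction function: a_A = 30.875 + 0.375a_A, so a_A = 30.875 / 0.625 = 49.4.

49.4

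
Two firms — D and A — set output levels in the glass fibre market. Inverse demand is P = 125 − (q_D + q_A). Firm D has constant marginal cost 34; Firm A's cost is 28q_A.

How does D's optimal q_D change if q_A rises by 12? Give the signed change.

-6

Firm D's profit: π = q_D(125 − (q_D + q_A)) − 34q_D.
∂π/∂q_D = 91 − 2q_D − q_A = 0, so q_D = 45.5 − 0.5q_A.
The reaction-function slope is −0.5, so a 12-unit rise in q_A moves q_D by −0.5 × 12 = −6. D's best response falls — the actions are strategic substitutes.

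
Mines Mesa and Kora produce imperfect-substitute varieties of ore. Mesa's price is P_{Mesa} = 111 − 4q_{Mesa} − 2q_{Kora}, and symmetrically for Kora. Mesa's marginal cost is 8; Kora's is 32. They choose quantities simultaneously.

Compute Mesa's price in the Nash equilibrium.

Mine Mesa's profit: π = q_{Mesa}(111 − 4q_{Mesa} − 2q_{Kora}) − 8q_{Mesa}.
∂π/∂q_{Mesa} = 103 − 8q_{Mesa} − 2q_{Kora} = 0 ⇒ q_{Mesa} = 12.875 − 0.25q_{Kora}.
Similarly q_{Kora} = 9.875 − 0.25q_{Mesa}.
Solving the two reaction functions simultaneously: (1 − (−0.25)(−0.25))q_{Mesa} = 12.875 − 0.25·9.875, so 0.9375q_{Mesa} = 333/32 and q_{Mesa} = 11.1.
Then q_{Kora} = 9.875 − 0.25·11.1 = 7.1.
P_{Mesa} = 111 − 4·11.1 − 2·7.1 = 52.4.

52.4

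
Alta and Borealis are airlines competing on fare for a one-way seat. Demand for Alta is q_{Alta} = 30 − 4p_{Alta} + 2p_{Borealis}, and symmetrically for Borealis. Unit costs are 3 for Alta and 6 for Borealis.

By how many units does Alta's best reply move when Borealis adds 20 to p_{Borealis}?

5

Alta's profit: π = (p_{Alta} − 3)(30 − 4p_{Alta} + 2p_{Borealis}).
∂π/∂p_{Alta} = 42 − 8p_{Alta} + 2p_{Borealis} = 0 ⇒ p_{Alta} = 5.25 + 0.25p_{Borealis}.
The reaction-function slope is 0.25, so a 20-unit rise in p_{Borealis} moves p_{Alta} by 0.25 × 20 = 5. Alta's best response rises — the actions are strategic complements.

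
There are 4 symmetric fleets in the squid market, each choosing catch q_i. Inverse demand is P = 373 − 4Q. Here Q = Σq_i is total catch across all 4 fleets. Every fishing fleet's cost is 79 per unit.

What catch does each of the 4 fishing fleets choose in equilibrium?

14.7

A representative fishing fleet's profit is π_i = q_i(373 − 4Q) − 79q_i, with Q = q_i + Σ_{j≠i} q_j.
First-order condition: 294 − 8q_i − 4Σ_{j≠i} q_j = 0.
In a symmetric equilibrium every fishing fleet chooses the same q, so Σ_{j≠i} q_j = 3q. The condition becomes 294 − 20q = 0, giving q = 294/20 = 14.7.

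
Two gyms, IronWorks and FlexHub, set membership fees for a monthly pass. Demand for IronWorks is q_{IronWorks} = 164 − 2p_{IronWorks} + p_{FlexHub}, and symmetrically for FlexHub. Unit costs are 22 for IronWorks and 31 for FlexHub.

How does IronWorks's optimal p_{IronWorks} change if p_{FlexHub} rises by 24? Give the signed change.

IronWorks's profit: π = (p_{IronWorks} − 22)(164 − 2p_{IronWorks} + p_{FlexHub}).
∂π/∂p_{IronWorks} = 208 − 4p_{IronWorks} + p_{FlexHub} = 0 ⇒ p_{IronWorks} = 52 + 0.25p_{FlexHub}.
The reaction-function slope is 0.25, so a 24-unit rise in p_{FlexHub} moves p_{IronWorks} by 0.25 × 24 = 6. IronWorks's best response rises — the actions are strategic complements.

6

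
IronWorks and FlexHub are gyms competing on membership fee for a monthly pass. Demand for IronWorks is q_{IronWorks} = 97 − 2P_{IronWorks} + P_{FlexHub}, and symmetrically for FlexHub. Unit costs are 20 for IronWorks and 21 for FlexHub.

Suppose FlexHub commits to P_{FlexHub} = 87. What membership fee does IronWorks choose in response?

IronWorks's profit: π = (P_{IronWorks} − 20)(97 − 2P_{IronWorks} + P_{FlexHub}).
∂π/∂P_{IronWorks} = 137 − 4P_{IronWorks} + P_{FlexHub} = 0 ⇒ P_{IronWorks} = 34.25 + 0.25P_{FlexHub}.
At P_{FlexHub} = 87: P_{IronWorks} = 34.25 + 0.25·87 = 56.

56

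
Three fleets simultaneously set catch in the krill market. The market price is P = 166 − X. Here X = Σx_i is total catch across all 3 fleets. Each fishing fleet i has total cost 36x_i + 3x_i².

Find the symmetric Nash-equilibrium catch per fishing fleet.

A representative fishing fleet's profit is π_i = x_i(166 − X) − 36x_i − 3x_i², with X = x_i + Σ_{j≠i} x_j.
First-order condition: 130 − 8x_i − Σ_{j≠i} x_j = 0.
Imposing symmetry (x_j = x for all j) turns Σ_{j≠i} x_j into 2x, so 130 = 10x and x = 13.

13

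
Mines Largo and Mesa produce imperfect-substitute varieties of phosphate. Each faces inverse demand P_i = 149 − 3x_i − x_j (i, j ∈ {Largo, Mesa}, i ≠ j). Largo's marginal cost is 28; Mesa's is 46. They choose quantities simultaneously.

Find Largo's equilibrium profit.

Mine Largo's profit: π = x_{Largo}(149 − 3x_{Largo} − x_{Mesa}) − 28x_{Largo}.
∂π/∂x_{Largo} = 121 − 6x_{Largo} − x_{Mesa} = 0 ⇒ x_{Largo} = 121/6 − (1/6)x_{Mesa}.
Similarly x_{Mesa} = 103/6 − (1/6)x_{Largo}.
Substituting the second reaction function into the first: x_{Largo} = 121/6 − (1/6)(103/6 − (1/6)x_{Largo}), which gives (35/36)x_{Largo} = 623/36 ⇒ x_{Largo} = 17.8.
Then x_{Mesa} = 103/6 − (1/6)·17.8 = 14.2.
P_{Largo} = 149 − 3·17.8 − 14.2 = 81.4.
Profit = (81.4 − 28)·17.8 = 950.52.

950.52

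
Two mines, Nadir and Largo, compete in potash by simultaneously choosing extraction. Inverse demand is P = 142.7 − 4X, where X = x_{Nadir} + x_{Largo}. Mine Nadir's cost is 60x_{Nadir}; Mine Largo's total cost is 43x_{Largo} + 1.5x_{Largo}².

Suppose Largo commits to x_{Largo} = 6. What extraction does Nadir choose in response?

7.3375

Mine Nadir's profit: π = x_{Nadir}(142.7 − 4(x_{Nadir} + x_{Largo})) − 60x_{Nadir}.
∂π/∂x_{Nadir} = 82.7 − 8x_{Nadir} − 4x_{Largo} = 0, so x_{Nadir} = 10.3375 − 0.5x_{Largo}.
At x_{Largo} = 6: x_{Nadir} = 10.3375 − 0.5·6 = 7.3375.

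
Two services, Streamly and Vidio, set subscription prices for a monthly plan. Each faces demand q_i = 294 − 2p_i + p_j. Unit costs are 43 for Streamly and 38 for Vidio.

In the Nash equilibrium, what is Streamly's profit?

Streamly's profit: π = (p_{Streamly} − 43)(294 − 2p_{Streamly} + p_{Vidio}).
∂π/∂p_{Streamly} = 380 − 4p_{Streamly} + p_{Vidio} = 0 ⇒ p_{Streamly} = 95 + 0.25p_{Vidio}.
Similarly p_{Vidio} = 92.5 + 0.25p_{Streamly}.
Solving the two reaction functions simultaneously: (1 − (0.25)(0.25))p_{Streamly} = 95 + 0.25·92.5, so 0.9375p_{Streamly} = 118.125 and p_{Streamly} = 126.
Then p_{Vidio} = 92.5 + 0.25·126 = 124.
q_{Streamly} = 294 − 2·126 + 124 = 166.
Profit = (126 − 43)·166 = 13778.

13778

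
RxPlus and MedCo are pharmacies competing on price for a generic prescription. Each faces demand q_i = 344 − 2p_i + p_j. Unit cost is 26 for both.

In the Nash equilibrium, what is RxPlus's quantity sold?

212

RxPlus's profit: π = (p_{RxPlus} − 26)(344 − 2p_{RxPlus} + p_{MedCo}).
∂π/∂p_{RxPlus} = 396 − 4p_{RxPlus} + p_{MedCo} = 0 ⇒ p_{RxPlus} = 99 + 0.25p_{MedCo}.
Setting p_{RxPlus} = p_{MedCo} in the reaction function: p_{RxPlus} = 99 + 0.25p_{RxPlus}, so p_{RxPlus} = 99 / 0.75 = 132.
q_{RxPlus} = 344 − 2·132 + 132 = 212.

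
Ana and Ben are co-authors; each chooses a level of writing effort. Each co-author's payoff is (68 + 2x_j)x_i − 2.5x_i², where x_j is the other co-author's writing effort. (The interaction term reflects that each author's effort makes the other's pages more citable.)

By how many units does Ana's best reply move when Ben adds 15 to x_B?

Ana's payoff is (68 + 2x_B)x_A − 2.5x_A².
∂π/∂x_A = 68 + 2x_B − 5x_A = 0, so x_A = 13.6 + 0.4x_B.
The reaction-function slope is 0.4, so a 15-unit rise in x_B moves x_A by 0.4 × 15 = 6. Ana's best response rises — the actions are strategic complements.

6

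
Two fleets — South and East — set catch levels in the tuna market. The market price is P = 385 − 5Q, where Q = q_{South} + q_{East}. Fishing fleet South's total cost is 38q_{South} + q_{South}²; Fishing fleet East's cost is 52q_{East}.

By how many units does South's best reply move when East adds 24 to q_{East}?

Fishing fleet South's profit: π = q_{South}(385 − 5(q_{South} + q_{East})) − 38q_{South} − q_{South}².
∂π/∂q_{South} = 347 − 12q_{South} − 5q_{East} = 0, so q_{South} = 347/12 − (5/12)q_{East}.
The reaction-function slope is −5/12, so a 24-unit rise in q_{East} moves q_{South} by −5/12 × 24 = −10. South's best response falls — the actions are strategic substitutes.

-10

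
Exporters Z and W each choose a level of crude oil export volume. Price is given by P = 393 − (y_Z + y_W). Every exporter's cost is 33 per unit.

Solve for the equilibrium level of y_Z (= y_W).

120

Exporter Z's profit: π = y_Z(393 − (y_Z + y_W)) − 33y_Z.
∂π/∂y_Z = 360 − 2y_Z − y_W = 0, so y_Z = 180 − 0.5y_W.
By symmetry y_W = y_Z; substituting into the reaction function, 1.5y_Z = 180 and y_Z = 120.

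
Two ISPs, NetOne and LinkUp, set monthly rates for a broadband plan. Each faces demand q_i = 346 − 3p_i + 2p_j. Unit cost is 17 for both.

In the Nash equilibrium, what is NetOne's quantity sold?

246.75

NetOne's profit: π = (p_{NetOne} − 17)(346 − 3p_{NetOne} + 2p_{LinkUp}).
∂π/∂p_{NetOne} = 397 − 6p_{NetOne} + 2p_{LinkUp} = 0 ⇒ p_{NetOne} = 397/6 + (1/3)p_{LinkUp}.
By symmetry p_{LinkUp} = p_{NetOne}; substituting into the reaction function, (2/3)p_{NetOne} = 397/6 and p_{NetOne} = 99.25.
q_{NetOne} = 346 − 3·99.25 + 2·99.25 = 246.75.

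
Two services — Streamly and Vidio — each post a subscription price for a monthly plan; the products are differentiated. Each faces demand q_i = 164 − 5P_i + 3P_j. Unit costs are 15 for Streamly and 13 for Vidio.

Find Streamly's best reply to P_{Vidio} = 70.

44.9

Streamly's profit: π = (P_{Streamly} − 15)(164 − 5P_{Streamly} + 3P_{Vidio}).
∂π/∂P_{Streamly} = 239 − 10P_{Streamly} + 3P_{Vidio} = 0 ⇒ P_{Streamly} = 23.9 + 0.3P_{Vidio}.
At P_{Vidio} = 70: P_{Streamly} = 23.9 + 0.3·70 = 44.9.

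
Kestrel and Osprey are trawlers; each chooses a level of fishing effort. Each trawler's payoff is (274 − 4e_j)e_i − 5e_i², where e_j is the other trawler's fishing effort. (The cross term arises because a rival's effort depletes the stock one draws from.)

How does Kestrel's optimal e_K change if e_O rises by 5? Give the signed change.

-2

Kestrel's payoff is (274 − 4e_O)e_K − 5e_K².
∂π/∂e_K = 274 − 4e_O − 10e_K = 0, so e_K = 27.4 − 0.4e_O.
The reaction-function slope is −0.4, so a 5-unit rise in e_O moves e_K by −0.4 × 5 = −2. Kestrel's best response falls — the actions are strategic substitutes.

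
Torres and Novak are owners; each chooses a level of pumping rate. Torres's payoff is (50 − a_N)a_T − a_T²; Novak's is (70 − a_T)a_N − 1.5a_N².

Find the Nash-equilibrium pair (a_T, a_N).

16, 18

Expanding Torres's payoff: 50a_T − a_Na_T − a_T².
∂π/∂a_T = 50 − a_N − 2a_T = 0, so a_T = 25 − 0.5a_N.
Likewise for Novak: a_N = 70/3 − (1/3)a_T.
Solving the two reaction functions simultaneously: (1 − (−0.5)(−1/3))a_T = 25 − 0.5·(70/3), so (5/6)a_T = 40/3 and a_T = 16.
Then a_N = 70/3 − (1/3)·16 = 18.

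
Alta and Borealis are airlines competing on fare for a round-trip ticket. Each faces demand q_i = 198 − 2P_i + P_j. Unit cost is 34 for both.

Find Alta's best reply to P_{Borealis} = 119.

96.25

Alta's profit: π = (P_{Alta} − 34)(198 − 2P_{Alta} + P_{Borealis}).
∂π/∂P_{Alta} = 266 − 4P_{Alta} + P_{Borealis} = 0 ⇒ P_{Alta} = 66.5 + 0.25P_{Borealis}.
At P_{Borealis} = 119: P_{Alta} = 66.5 + 0.25·119 = 96.25.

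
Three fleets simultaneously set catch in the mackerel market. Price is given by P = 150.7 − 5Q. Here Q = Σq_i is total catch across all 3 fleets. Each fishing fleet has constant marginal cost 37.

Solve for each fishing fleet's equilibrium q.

5.685

A representative fishing fleet's profit is π_i = q_i(150.7 − 5Q) − 37q_i, with Q = q_i + Σ_{j≠i} q_j.
First-order condition: 113.7 − 10q_i − 5Σ_{j≠i} q_j = 0.
With identical fishing fleets, set every q_j = q: then 113.7 − 10q − 10q = 0, i.e. q = 113.7/20 = 5.685.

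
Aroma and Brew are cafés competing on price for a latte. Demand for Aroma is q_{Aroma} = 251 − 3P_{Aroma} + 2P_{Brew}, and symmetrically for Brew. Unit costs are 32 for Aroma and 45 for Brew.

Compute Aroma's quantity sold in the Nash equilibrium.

Aroma's profit: π = (P_{Aroma} − 32)(251 − 3P_{Aroma} + 2P_{Brew}).
∂π/∂P_{Aroma} = 347 − 6P_{Aroma} + 2P_{Brew} = 0 ⇒ P_{Aroma} = 347/6 + (1/3)P_{Brew}.
Similarly P_{Brew} = 193/3 + (1/3)P_{Aroma}.
Substituting the second reaction function into the first: P_{Aroma} = 347/6 + (1/3)(193/3 + (1/3)P_{Aroma}), which gives (8/9)P_{Aroma} = 1427/18 ⇒ P_{Aroma} = 89.1875.
Then P_{Brew} = 193/3 + (1/3)·89.1875 = 94.0625.
q_{Aroma} = 251 − 3·89.1875 + 2·94.0625 = 171.5625.

171.5625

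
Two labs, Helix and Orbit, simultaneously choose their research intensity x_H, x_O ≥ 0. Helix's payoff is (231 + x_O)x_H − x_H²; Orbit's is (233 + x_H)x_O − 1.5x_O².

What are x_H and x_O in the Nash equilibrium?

185.2, 139.4

Expanding Helix's payoff: 231x_H + x_Ox_H − x_H².
∂π/∂x_H = 231 + x_O − 2x_H = 0, so x_H = 115.5 + 0.5x_O.
Likewise for Orbit: x_O = 233/3 + (1/3)x_H.
Solving the two reaction functions simultaneously: (1 − (0.5)(1/3))x_H = 115.5 + 0.5·(233/3), so (5/6)x_H = 463/3 and x_H = 185.2.
Then x_O = 233/3 + (1/3)·185.2 = 139.4.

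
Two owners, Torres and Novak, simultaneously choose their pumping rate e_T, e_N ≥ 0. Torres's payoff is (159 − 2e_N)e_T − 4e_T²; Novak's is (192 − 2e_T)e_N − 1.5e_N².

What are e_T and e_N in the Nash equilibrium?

4.65, 60.9

Expanding Torres's payoff: 159e_T − 2e_Ne_T − 4e_T².
∂π/∂e_T = 159 − 2e_N − 8e_T = 0, so e_T = 19.875 − 0.25e_N.
Likewise for Novak: e_N = 64 − (2/3)e_T.
Plugging e_N into Torres's best response: e_T = 19.875 − 0.25(64 − (2/3)e_T) ⇒ (5/6)e_T = 3.875, so e_T = 4.65.
Then e_N = 64 − (2/3)·4.65 = 60.9.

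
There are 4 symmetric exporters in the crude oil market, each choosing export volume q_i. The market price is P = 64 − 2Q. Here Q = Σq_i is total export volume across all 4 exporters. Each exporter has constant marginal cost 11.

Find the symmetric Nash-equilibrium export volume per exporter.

A representative exporter's profit is π_i = q_i(64 − 2Q) − 11q_i, with Q = q_i + Σ_{j≠i} q_j.
First-order condition: 53 − 4q_i − 2Σ_{j≠i} q_j = 0.
In a symmetric equilibrium every exporter chooses the same q, so Σ_{j≠i} q_j = 3q. The condition becomes 53 − 10q = 0, giving q = 53/10 = 5.3.

5.3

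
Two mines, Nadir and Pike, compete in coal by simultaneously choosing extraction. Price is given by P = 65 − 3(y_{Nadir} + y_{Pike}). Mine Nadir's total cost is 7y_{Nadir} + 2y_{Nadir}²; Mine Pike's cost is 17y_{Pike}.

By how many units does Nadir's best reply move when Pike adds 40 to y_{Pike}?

Mine Nadir's profit: π = y_{Nadir}(65 − 3(y_{Nadir} + y_{Pike})) − 7y_{Nadir} − 2y_{Nadir}².
∂π/∂y_{Nadir} = 58 − 10y_{Nadir} − 3y_{Pike} = 0, so y_{Nadir} = 5.8 − 0.3y_{Pike}.
The reaction-function slope is −0.3, so a 40-unit rise in y_{Pike} moves y_{Nadir} by −0.3 × 40 = −12. Nadir's best response falls — the actions are strategic substitutes.

-12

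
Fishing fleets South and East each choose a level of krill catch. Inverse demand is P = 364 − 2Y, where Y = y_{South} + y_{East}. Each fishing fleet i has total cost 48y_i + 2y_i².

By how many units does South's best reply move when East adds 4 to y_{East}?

Fishing fleet South's profit: π = y_{South}(364 − 2(y_{South} + y_{East})) − 48y_{South} − 2y_{South}².
∂π/∂y_{South} = 316 − 8y_{South} − 2y_{East} = 0, so y_{South} = 39.5 − 0.25y_{East}.
The reaction-function slope is −0.25, so a 4-unit rise in y_{East} moves y_{South} by −0.25 × 4 = −1. South's best response falls — the actions are strategic substitutes.

-1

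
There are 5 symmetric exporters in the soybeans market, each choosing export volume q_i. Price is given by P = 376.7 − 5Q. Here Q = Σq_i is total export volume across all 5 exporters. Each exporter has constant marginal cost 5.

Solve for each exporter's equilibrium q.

A representative exporter's profit is π_i = q_i(376.7 − 5Q) − 5q_i, with Q = q_i + Σ_{j≠i} q_j.
First-order condition: 371.7 − 10q_i − 5Σ_{j≠i} q_j = 0.
With identical exporters, set every q_j = q: then 371.7 − 10q − 20q = 0, i.e. q = 371.7/30 = 12.39.

12.39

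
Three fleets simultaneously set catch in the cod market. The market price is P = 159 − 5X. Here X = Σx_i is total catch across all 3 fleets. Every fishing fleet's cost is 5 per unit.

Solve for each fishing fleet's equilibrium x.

A representative fishing fleet's profit is π_i = x_i(159 − 5X) − 5x_i, with X = x_i + Σ_{j≠i} x_j.
First-order condition: 154 − 10x_i − 5Σ_{j≠i} x_j = 0.
Imposing symmetry (x_j = x for all j) turns Σ_{j≠i} x_j into 2x, so 154 = 20x and x = 7.7.

7.7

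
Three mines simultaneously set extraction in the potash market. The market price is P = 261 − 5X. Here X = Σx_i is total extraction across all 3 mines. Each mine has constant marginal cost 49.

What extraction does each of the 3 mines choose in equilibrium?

10.6

A representative mine's profit is π_i = x_i(261 − 5X) − 49x_i, with X = x_i + Σ_{j≠i} x_j.
First-order condition: 212 − 10x_i − 5Σ_{j≠i} x_j = 0.
In a symmetric equilibrium every mine chooses the same x, so Σ_{j≠i} x_j = 2x. The condition becomes 212 − 20x = 0, giving x = 212/20 = 10.6.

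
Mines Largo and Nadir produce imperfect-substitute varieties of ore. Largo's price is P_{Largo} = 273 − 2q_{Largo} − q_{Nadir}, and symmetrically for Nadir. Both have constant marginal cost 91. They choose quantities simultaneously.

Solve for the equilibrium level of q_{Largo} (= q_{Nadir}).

36.4

Mine Largo's profit: π = q_{Largo}(273 − 2q_{Largo} − q_{Nadir}) − 91q_{Largo}.
∂π/∂q_{Largo} = 182 − 4q_{Largo} − q_{Nadir} = 0 ⇒ q_{Largo} = 45.5 − 0.25q_{Nadir}.
The game is symmetric, so in equilibrium q_{Nadir} = q_{Largo}: the reaction function gives 1.25q_{Largo} = 45.5, hence q_{Largo} = 36.4.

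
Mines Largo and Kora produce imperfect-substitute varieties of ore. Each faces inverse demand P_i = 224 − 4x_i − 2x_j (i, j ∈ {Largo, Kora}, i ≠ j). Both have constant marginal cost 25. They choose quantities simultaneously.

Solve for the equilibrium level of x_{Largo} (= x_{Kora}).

Mine Largo's profit: π = x_{Largo}(224 − 4x_{Largo} − 2x_{Kora}) − 25x_{Largo}.
∂π/∂x_{Largo} = 199 − 8x_{Largo} − 2x_{Kora} = 0 ⇒ x_{Largo} = 24.875 − 0.25x_{Kora}.
By symmetry x_{Kora} = x_{Largo}; substituting into the reaction function, 1.25x_{Largo} = 24.875 and x_{Largo} = 19.9.

19.9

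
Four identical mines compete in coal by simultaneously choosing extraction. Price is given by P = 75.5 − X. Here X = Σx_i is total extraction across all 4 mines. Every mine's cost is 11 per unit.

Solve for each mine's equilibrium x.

A representative mine's profit is π_i = x_i(75.5 − X) − 11x_i, with X = x_i + Σ_{j≠i} x_j.
First-order condition: 64.5 − 2x_i − Σ_{j≠i} x_j = 0.
Imposing symmetry (x_j = x for all j) turns Σ_{j≠i} x_j into 3x, so 64.5 = 5x and x = 12.9.

12.9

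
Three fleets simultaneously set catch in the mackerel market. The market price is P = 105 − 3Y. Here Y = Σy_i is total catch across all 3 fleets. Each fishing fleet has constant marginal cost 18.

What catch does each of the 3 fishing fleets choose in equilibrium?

A representative fishing fleet's profit is π_i = y_i(105 − 3Y) − 18y_i, with Y = y_i + Σ_{j≠i} y_j.
First-order condition: 87 − 6y_i − 3Σ_{j≠i} y_j = 0.
Imposing symmetry (y_j = y for all j) turns Σ_{j≠i} y_j into 2y, so 87 = 12y and y = 7.25.

7.25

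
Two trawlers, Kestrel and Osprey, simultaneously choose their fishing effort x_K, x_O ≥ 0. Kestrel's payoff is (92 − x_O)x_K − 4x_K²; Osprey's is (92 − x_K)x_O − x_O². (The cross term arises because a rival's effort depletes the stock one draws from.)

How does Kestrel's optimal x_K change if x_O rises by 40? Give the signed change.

Expanding Kestrel's payoff: 92x_K − x_Ox_K − 4x_K².
∂π/∂x_K = 92 − x_O − 8x_K = 0, so x_K = 11.5 − 0.125x_O.
The reaction-function slope is −0.125, so a 40-unit rise in x_O moves x_K by −0.125 × 40 = −5. Kestrel's best response falls — the actions are strategic substitutes.

-5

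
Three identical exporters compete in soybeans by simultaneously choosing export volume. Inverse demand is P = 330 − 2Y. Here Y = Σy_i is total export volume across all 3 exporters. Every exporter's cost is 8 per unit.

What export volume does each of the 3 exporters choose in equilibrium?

A representative exporter's profit is π_i = y_i(330 − 2Y) − 8y_i, with Y = y_i + Σ_{j≠i} y_j.
First-order condition: 322 − 4y_i − 2Σ_{j≠i} y_j = 0.
In a symmetric equilibrium every exporter chooses the same y, so Σ_{j≠i} y_j = 2y. The condition becomes 322 − 8y = 0, giving y = 322/8 = 40.25.

40.25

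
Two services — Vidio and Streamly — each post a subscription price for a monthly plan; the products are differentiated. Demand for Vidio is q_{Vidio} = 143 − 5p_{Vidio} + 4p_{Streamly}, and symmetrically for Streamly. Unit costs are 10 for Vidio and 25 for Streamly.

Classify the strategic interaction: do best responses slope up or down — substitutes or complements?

strategic complements

Vidio's profit: π = (p_{Vidio} − 10)(143 − 5p_{Vidio} + 4p_{Streamly}).
∂π/∂p_{Vidio} = 193 − 10p_{Vidio} + 4p_{Streamly} = 0 ⇒ p_{Vidio} = 19.3 + 0.4p_{Streamly}.
The best-response slope dp_{Vidio}/dp_{Streamly} = 0.4 > 0: the reaction function is upward-sloping, so the choices are strategic complements.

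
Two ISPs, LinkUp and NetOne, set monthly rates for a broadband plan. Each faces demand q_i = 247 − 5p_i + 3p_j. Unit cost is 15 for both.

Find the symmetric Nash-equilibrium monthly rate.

LinkUp's profit: π = (p_{LinkUp} − 15)(247 − 5p_{LinkUp} + 3p_{NetOne}).
∂π/∂p_{LinkUp} = 322 − 10p_{LinkUp} + 3p_{NetOne} = 0 ⇒ p_{LinkUp} = 32.2 + 0.3p_{NetOne}.
By symmetry p_{NetOne} = p_{LinkUp}; substituting into the reaction function, 0.7p_{LinkUp} = 32.2 and p_{LinkUp} = 46.

46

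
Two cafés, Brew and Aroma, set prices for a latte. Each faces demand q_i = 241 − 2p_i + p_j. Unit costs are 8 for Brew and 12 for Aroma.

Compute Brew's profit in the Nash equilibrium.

12230.48

Brew's profit: π = (p_{Brew} − 8)(241 − 2p_{Brew} + p_{Aroma}).
∂π/∂p_{Brew} = 257 − 4p_{Brew} + p_{Aroma} = 0 ⇒ p_{Brew} = 64.25 + 0.25p_{Aroma}.
Similarly p_{Aroma} = 66.25 + 0.25p_{Brew}.
Substituting the second reaction function into the first: p_{Brew} = 64.25 + 0.25(66.25 + 0.25p_{Brew}), which gives 0.9375p_{Brew} = 80.8125 ⇒ p_{Brew} = 86.2.
Then p_{Aroma} = 66.25 + 0.25·86.2 = 87.8.
q_{Brew} = 241 − 2·86.2 + 87.8 = 156.4.
Profit = (86.2 − 8)·156.4 = 12230.48.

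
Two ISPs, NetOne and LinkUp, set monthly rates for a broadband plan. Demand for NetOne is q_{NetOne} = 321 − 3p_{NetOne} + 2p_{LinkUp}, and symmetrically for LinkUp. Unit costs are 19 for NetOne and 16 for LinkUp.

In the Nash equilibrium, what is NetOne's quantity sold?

224.8125

NetOne's profit: π = (p_{NetOne} − 19)(321 − 3p_{NetOne} + 2p_{LinkUp}).
∂π/∂p_{NetOne} = 378 − 6p_{NetOne} + 2p_{LinkUp} = 0 ⇒ p_{NetOne} = 63 + (1/3)p_{LinkUp}.
Similarly p_{LinkUp} = 61.5 + (1/3)p_{NetOne}.
Solving the two reaction functions simultaneously: (1 − (1/3)(1/3))p_{NetOne} = 63 + (1/3)·61.5, so (8/9)p_{NetOne} = 83.5 and p_{NetOne} = 93.9375.
Then p_{LinkUp} = 61.5 + (1/3)·93.9375 = 92.8125.
q_{NetOne} = 321 − 3·93.9375 + 2·92.8125 = 224.8125.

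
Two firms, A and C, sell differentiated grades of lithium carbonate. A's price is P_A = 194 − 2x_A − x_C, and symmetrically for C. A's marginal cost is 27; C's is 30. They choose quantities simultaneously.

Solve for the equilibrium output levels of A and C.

33.6, 32.6

Firm A's profit: π = x_A(194 − 2x_A − x_C) − 27x_A.
∂π/∂x_A = 167 − 4x_A − x_C = 0 ⇒ x_A = 41.75 − 0.25x_C.
Similarly x_C = 41 − 0.25x_A.
Solving the two reaction functions simultaneously: (1 − (−0.25)(−0.25))x_A = 41.75 − 0.25·41, so 0.9375x_A = 31.5 and x_A = 33.6.
Then x_C = 41 − 0.25·33.6 = 32.6.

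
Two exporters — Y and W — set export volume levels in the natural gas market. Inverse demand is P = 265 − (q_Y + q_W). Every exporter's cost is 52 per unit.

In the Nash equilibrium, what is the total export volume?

142

Exporter Y's profit: π = q_Y(265 − (q_Y + q_W)) − 52q_Y.
∂π/∂q_Y = 213 − 2q_Y − q_W = 0, so q_Y = 106.5 − 0.5q_W.
Setting q_Y = q_W in the reaction function: q_Y = 106.5 − 0.5q_Y, so q_Y = 106.5 / 1.5 = 71.
Total export volume: 71 + 71 = 142.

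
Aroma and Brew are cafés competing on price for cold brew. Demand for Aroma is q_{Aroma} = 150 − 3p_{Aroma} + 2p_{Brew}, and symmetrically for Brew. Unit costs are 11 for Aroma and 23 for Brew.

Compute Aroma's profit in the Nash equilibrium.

4107

Aroma's profit: π = (p_{Aroma} − 11)(150 − 3p_{Aroma} + 2p_{Brew}).
∂π/∂p_{Aroma} = 183 − 6p_{Aroma} + 2p_{Brew} = 0 ⇒ p_{Aroma} = 30.5 + (1/3)p_{Brew}.
Similarly p_{Brew} = 36.5 + (1/3)p_{Aroma}.
Plugging p_{Brew} into Aroma's best response: p_{Aroma} = 30.5 + (1/3)(36.5 + (1/3)p_{Aroma}) ⇒ (8/9)p_{Aroma} = 128/3, so p_{Aroma} = 48.
Then p_{Brew} = 36.5 + (1/3)·48 = 52.5.
q_{Aroma} = 150 − 3·48 + 2·52.5 = 111.
Profit = (48 − 11)·111 = 4107.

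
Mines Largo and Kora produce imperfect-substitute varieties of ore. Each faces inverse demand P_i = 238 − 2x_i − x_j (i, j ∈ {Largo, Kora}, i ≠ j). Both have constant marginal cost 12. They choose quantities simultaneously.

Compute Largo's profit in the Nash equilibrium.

Mine Largo's profit: π = x_{Largo}(238 − 2x_{Largo} − x_{Kora}) − 12x_{Largo}.
∂π/∂x_{Largo} = 226 − 4x_{Largo} − x_{Kora} = 0 ⇒ x_{Largo} = 56.5 − 0.25x_{Kora}.
By symmetry x_{Kora} = x_{Largo}; substituting into the reaction function, 1.25x_{Largo} = 56.5 and x_{Largo} = 45.2.
P_{Largo} = 238 − 2·45.2 − 45.2 = 102.4.
Profit = (102.4 − 12)·45.2 = 4086.08.

4086.08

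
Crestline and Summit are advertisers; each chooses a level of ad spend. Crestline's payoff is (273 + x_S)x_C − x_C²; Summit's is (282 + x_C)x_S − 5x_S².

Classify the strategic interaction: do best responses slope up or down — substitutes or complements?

strategic complements

Expanding Crestline's payoff: 273x_C + x_Sx_C − x_C².
∂π/∂x_C = 273 + x_S − 2x_C = 0, so x_C = 136.5 + 0.5x_S.
The best-response slope dx_C/dx_S = 0.5 > 0: the reaction function is upward-sloping, so the choices are strategic complements.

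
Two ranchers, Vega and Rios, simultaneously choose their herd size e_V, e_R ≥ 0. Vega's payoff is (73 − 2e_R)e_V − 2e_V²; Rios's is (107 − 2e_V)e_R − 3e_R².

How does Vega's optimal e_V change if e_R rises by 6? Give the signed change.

Expanding Vega's payoff: 73e_V − 2e_Re_V − 2e_V².
∂π/∂e_V = 73 − 2e_R − 4e_V = 0, so e_V = 18.25 − 0.5e_R.
The reaction-function slope is −0.5, so a 6-unit rise in e_R moves e_V by −0.5 × 6 = −3. Vega's best response falls — the actions are strategic substitutes.

-3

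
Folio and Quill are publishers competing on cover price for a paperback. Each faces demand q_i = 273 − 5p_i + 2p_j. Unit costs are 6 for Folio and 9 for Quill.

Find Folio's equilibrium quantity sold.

Folio's profit: π = (p_{Folio} − 6)(273 − 5p_{Folio} + 2p_{Quill}).
∂π/∂p_{Folio} = 303 − 10p_{Folio} + 2p_{Quill} = 0 ⇒ p_{Folio} = 30.3 + 0.2p_{Quill}.
Similarly p_{Quill} = 31.8 + 0.2p_{Folio}.
Plugging p_{Quill} into Folio's best response: p_{Folio} = 30.3 + 0.2(31.8 + 0.2p_{Folio}) ⇒ 0.96p_{Folio} = 36.66, so p_{Folio} = 38.1875.
Then p_{Quill} = 31.8 + 0.2·38.1875 = 39.4375.
q_{Folio} = 273 − 5·38.1875 + 2·39.4375 = 160.9375.

160.9375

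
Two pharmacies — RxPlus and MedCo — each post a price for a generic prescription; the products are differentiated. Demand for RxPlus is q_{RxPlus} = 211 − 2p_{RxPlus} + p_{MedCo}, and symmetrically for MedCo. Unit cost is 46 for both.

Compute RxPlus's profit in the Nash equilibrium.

6050

RxPlus's profit: π = (p_{RxPlus} − 46)(211 − 2p_{RxPlus} + p_{MedCo}).
∂π/∂p_{RxPlus} = 303 − 4p_{RxPlus} + p_{MedCo} = 0 ⇒ p_{RxPlus} = 75.75 + 0.25p_{MedCo}.
The game is symmetric, so in equilibrium p_{MedCo} = p_{RxPlus}: the reaction function gives 0.75p_{RxPlus} = 75.75, hence p_{RxPlus} = 101.
q_{RxPlus} = 211 − 2·101 + 101 = 110.
Profit = (101 − 46)·110 = 6050.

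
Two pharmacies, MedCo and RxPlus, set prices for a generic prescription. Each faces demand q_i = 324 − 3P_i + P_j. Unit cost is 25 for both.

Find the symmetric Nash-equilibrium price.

MedCo's profit: π = (P_{MedCo} − 25)(324 − 3P_{MedCo} + P_{RxPlus}).
∂π/∂P_{MedCo} = 399 − 6P_{MedCo} + P_{RxPlus} = 0 ⇒ P_{MedCo} = 66.5 + (1/6)P_{RxPlus}.
The game is symmetric, so in equilibrium P_{RxPlus} = P_{MedCo}: the reaction function gives (5/6)P_{MedCo} = 66.5, hence P_{MedCo} = 79.8.

79.8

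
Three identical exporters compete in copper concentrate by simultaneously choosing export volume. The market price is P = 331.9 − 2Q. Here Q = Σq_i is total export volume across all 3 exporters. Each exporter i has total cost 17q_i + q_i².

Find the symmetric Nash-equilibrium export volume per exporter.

A representative exporter's profit is π_i = q_i(331.9 − 2Q) − 17q_i − q_i², with Q = q_i + Σ_{j≠i} q_j.
First-order condition: 314.9 − 6q_i − 2Σ_{j≠i} q_j = 0.
In a symmetric equilibrium every exporter chooses the same q, so Σ_{j≠i} q_j = 2q. The condition becomes 314.9 − 10q = 0, giving q = 314.9/10 = 31.49.

31.49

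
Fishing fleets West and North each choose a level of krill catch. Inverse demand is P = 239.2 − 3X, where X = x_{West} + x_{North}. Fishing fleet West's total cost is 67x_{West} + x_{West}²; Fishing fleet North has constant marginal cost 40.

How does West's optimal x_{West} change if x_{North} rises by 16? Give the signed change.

-6

Fishing fleet West's profit: π = x_{West}(239.2 − 3(x_{West} + x_{North})) − 67x_{West} − x_{West}².
∂π/∂x_{West} = 172.2 − 8x_{West} − 3x_{North} = 0, so x_{West} = 21.525 − 0.375x_{North}.
The reaction-function slope is −0.375, so a 16-unit rise in x_{North} moves x_{West} by −0.375 × 16 = −6. West's best response falls — the actions are strategic substitutes.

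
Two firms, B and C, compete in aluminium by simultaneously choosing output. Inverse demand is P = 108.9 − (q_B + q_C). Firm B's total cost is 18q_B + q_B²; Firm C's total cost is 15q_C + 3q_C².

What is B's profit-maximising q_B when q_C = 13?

19.475

Firm B's profit: π = q_B(108.9 − (q_B + q_C)) − 18q_B − q_B².
∂π/∂q_B = 90.9 − 4q_B − q_C = 0, so q_B = 22.725 − 0.25q_C.
At q_C = 13: q_B = 22.725 − 0.25·13 = 19.475.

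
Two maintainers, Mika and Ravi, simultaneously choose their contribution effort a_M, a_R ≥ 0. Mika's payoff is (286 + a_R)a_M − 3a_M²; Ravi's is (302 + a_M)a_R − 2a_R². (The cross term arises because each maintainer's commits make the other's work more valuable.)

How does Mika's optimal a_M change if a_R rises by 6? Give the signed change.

Expanding Mika's payoff: 286a_M + a_Ra_M − 3a_M².
∂π/∂a_M = 286 + a_R − 6a_M = 0, so a_M = 143/3 + (1/6)a_R.
The reaction-function slope is 1/6, so a 6-unit rise in a_R moves a_M by 1/6 × 6 = 1. Mika's best response rises — the actions are strategic complements.

1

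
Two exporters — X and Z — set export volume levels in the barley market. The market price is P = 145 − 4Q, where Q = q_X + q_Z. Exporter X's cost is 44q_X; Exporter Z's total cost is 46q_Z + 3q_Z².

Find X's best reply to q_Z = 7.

Exporter X's profit: π = q_X(145 − 4(q_X + q_Z)) − 44q_X.
∂π/∂q_X = 101 − 8q_X − 4q_Z = 0, so q_X = 12.625 − 0.5q_Z.
At q_Z = 7: q_X = 12.625 − 0.5·7 = 9.125.

9.125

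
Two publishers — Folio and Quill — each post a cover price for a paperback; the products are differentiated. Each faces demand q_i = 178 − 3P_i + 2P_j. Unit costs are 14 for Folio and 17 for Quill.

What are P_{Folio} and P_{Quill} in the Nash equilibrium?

Folio's profit: π = (P_{Folio} − 14)(178 − 3P_{Folio} + 2P_{Quill}).
∂π/∂P_{Folio} = 220 − 6P_{Folio} + 2P_{Quill} = 0 ⇒ P_{Folio} = 110/3 + (1/3)P_{Quill}.
Similarly P_{Quill} = 229/6 + (1/3)P_{Folio}.
Substituting the second reaction function into the first: P_{Folio} = 110/3 + (1/3)(229/6 + (1/3)P_{Folio}), which gives (8/9)P_{Folio} = 889/18 ⇒ P_{Folio} = 55.5625.
Then P_{Quill} = 229/6 + (1/3)·55.5625 = 56.6875.

55.5625, 56.6875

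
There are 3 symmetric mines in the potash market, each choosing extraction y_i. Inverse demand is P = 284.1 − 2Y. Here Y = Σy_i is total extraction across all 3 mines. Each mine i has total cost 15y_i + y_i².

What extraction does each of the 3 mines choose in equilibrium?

A representative mine's profit is π_i = y_i(284.1 − 2Y) − 15y_i − y_i², with Y = y_i + Σ_{j≠i} y_j.
First-order condition: 269.1 − 6y_i − 2Σ_{j≠i} y_j = 0.
Imposing symmetry (y_j = y for all j) turns Σ_{j≠i} y_j into 2y, so 269.1 = 10y and y = 26.91.

26.91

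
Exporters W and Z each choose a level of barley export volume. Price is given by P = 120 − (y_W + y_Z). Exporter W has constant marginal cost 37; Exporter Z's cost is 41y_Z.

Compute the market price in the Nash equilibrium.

66

Exporter W's profit: π = y_W(120 − (y_W + y_Z)) − 37y_W.
∂π/∂y_W = 83 − 2y_W − y_Z = 0, so y_W = 41.5 − 0.5y_Z.
By the same steps for Z: y_Z = 39.5 − 0.5y_W.
Solving the two reaction functions simultaneously: (1 − (−0.5)(−0.5))y_W = 41.5 − 0.5·39.5, so 0.75y_W = 21.75 and y_W = 29.
Then y_Z = 39.5 − 0.5·29 = 25.
Equilibrium price: P = 120 − 54 = 66.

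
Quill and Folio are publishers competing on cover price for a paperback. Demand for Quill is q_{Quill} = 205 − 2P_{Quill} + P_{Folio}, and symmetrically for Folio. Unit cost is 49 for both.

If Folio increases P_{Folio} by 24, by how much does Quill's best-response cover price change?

6

Quill's profit: π = (P_{Quill} − 49)(205 − 2P_{Quill} + P_{Folio}).
∂π/∂P_{Quill} = 303 − 4P_{Quill} + P_{Folio} = 0 ⇒ P_{Quill} = 75.75 + 0.25P_{Folio}.
The reaction-function slope is 0.25, so a 24-unit rise in P_{Folio} moves P_{Quill} by 0.25 × 24 = 6. Quill's best response rises — the actions are strategic complements.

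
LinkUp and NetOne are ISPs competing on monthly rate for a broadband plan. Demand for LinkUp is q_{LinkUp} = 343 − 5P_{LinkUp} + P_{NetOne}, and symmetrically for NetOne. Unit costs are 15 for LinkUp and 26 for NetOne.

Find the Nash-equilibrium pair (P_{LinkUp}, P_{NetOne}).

47, 52

LinkUp's profit: π = (P_{LinkUp} − 15)(343 − 5P_{LinkUp} + P_{NetOne}).
∂π/∂P_{LinkUp} = 418 − 10P_{LinkUp} + P_{NetOne} = 0 ⇒ P_{LinkUp} = 41.8 + 0.1P_{NetOne}.
Similarly P_{NetOne} = 47.3 + 0.1P_{LinkUp}.
Substituting the second reaction function into the first: P_{LinkUp} = 41.8 + 0.1(47.3 + 0.1P_{LinkUp}), which gives 0.99P_{LinkUp} = 46.53 ⇒ P_{LinkUp} = 47.
Then P_{NetOne} = 47.3 + 0.1·47 = 52.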